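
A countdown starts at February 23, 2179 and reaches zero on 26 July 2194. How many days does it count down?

5632

Feb 23, 2179 → Feb 23, 2180: 365 days.
Feb 23, 2180 → Feb 23, 2181: 366 days (Feb 29, 2180 is in that span).
Feb 23, 2181 → Feb 23, 2182: 365 days.
Feb 23, 2182 → Feb 23, 2183: 365 days.
Feb 23, 2183 → Feb 23, 2184: 365 days.
Feb 23, 2184 → Feb 23, 2185: 366 days (Feb 29, 2184 is in that span).
Feb 23, 2185 → Feb 23, 2186: 365 days.
Feb 23, 2186 → Feb 23, 2187: 365 days.
Feb 23, 2187 → Feb 23, 2188: 365 days.
Feb 23, 2188 → Feb 23, 2189: 366 days (Feb 29, 2188 is in that span).
Feb 23, 2189 → Feb 23, 2190: 365 days.
Feb 23, 2190 → Feb 23, 2191: 365 days.
Feb 23, 2191 → Feb 23, 2192: 365 days.
Feb 23, 2192 → Feb 23, 2193: 366 days (Feb 29, 2192 is in that span).
Feb 23, 2193 → Feb 23, 2194: 365 days.
Feb 23, 2194 → Mar 23, 2194: 28 days (February has 28).
Mar 23, 2194 → Apr 23, 2194: 31 days (March has 31).
Apr 23, 2194 → May 23, 2194: 30 days (April has 30).
May 23, 2194 → Jun 23, 2194: 31 days (May has 31).
Jun 23, 2194 → Jul 23, 2194: 30 days (June has 30).
Jul 23, 2194 → Jul 26, 2194: 3 days.
Total: 5632 days.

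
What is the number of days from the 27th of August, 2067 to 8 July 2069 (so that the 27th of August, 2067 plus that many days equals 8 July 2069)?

681

Aug 27, 2067 → Aug 27, 2068: 366 days (Feb 29, 2068 is in that span).
Aug 27, 2068 → Sep 27, 2068: 31 days (August has 31).
Sep 27, 2068 → Oct 27, 2068: 30 days (September has 30).
Oct 27, 2068 → Nov 27, 2068: 31 days (October has 31).
Nov 27, 2068 → Dec 27, 2068: 30 days (November has 30).
Dec 27, 2068 → Jan 27, 2069: 31 days (December has 31).
Jan 27, 2069 → Feb 27, 2069: 31 days (January has 31).
Feb 27, 2069 → Mar 27, 2069: 28 days (February has 28).
Mar 27, 2069 → Apr 27, 2069: 31 days (March has 31).
Apr 27, 2069 → May 27, 2069: 30 days (April has 30).
May 27, 2069 → Jun 27, 2069: 31 days (May has 31).
Jun 27, 2069 → Jul 8, 2069: 11 days.
Total: 681 days.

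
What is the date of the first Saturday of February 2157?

February 5, 2157

February 1, 2157 is a Tuesday.
The first Saturday is therefore February 5 (4 days later).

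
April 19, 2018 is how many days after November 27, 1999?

Nov 27, 1999 → Nov 27, 2000: 366 days (Feb 29, 2000 is in that span).
Nov 27, 2000 → Nov 27, 2001: 365 days.
Nov 27, 2001 → Nov 27, 2002: 365 days.
Nov 27, 2002 → Nov 27, 2003: 365 days.
Nov 27, 2003 → Nov 27, 2004: 366 days (Feb 29, 2004 is in that span).
Nov 27, 2004 → Nov 27, 2005: 365 days.
Nov 27, 2005 → Nov 27, 2006: 365 days.
Nov 27, 2006 → Nov 27, 2007: 365 days.
Nov 27, 2007 → Nov 27, 2008: 366 days (Feb 29, 2008 is in that span).
Nov 27, 2008 → Nov 27, 2009: 365 days.
Nov 27, 2009 → Nov 27, 2010: 365 days.
Nov 27, 2010 → Nov 27, 2011: 365 days.
Nov 27, 2011 → Nov 27, 2012: 366 days (Feb 29, 2012 is in that span).
Nov 27, 2012 → Nov 27, 2013: 365 days.
Nov 27, 2013 → Nov 27, 2014: 365 days.
Nov 27, 2014 → Nov 27, 2015: 365 days.
Nov 27, 2015 → Nov 27, 2016: 366 days (Feb 29, 2016 is in that span).
Nov 27, 2016 → Nov 27, 2017: 365 days.
Nov 27, 2017 → Dec 27, 2017: 30 days (November has 30).
Dec 27, 2017 → Jan 27, 2018: 31 days (December has 31).
Jan 27, 2018 → Feb 27, 2018: 31 days (January has 31).
Feb 27, 2018 → Mar 27, 2018: 28 days (February has 28).
Mar 27, 2018 → Apr 19, 2018: 23 days.
Total: 6718 days.

6718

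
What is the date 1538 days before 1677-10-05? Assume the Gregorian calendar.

−365 (one year) → Oct 5, 1676 (1173 left).
−366 (one year; includes Feb 29, 1676) → Oct 5, 1675 (807 left).
−365 (one year) → Oct 5, 1674 (442 left).
−365 (one year) → Oct 5, 1673 (77 left).
−5 → Sep 30, 1673 (end of Sep, 30 days; 72 left).
−30 → Aug 31, 1673 (end of Aug, 31 days; 42 left).
−31 → Jul 31, 1673 (end of Jul, 31 days; 11 left).
−11 → Jul 20, 1673.

July 20, 1673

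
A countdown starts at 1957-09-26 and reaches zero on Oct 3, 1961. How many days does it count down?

1468

Sep 26, 1957 → Sep 26, 1958: 365 days.
Sep 26, 1958 → Sep 26, 1959: 365 days.
Sep 26, 1959 → Sep 26, 1960: 366 days (Feb 29, 1960 is in that span).
Sep 26, 1960 → Oct 26, 1960: 30 days (September has 30).
Oct 26, 1960 → Nov 26, 1960: 31 days (October has 31).
Nov 26, 1960 → Dec 26, 1960: 30 days (November has 30).
Dec 26, 1960 → Jan 26, 1961: 31 days (December has 31).
Jan 26, 1961 → Feb 26, 1961: 31 days (January has 31).
Feb 26, 1961 → Mar 26, 1961: 28 days (February has 28).
Mar 26, 1961 → Apr 26, 1961: 31 days (March has 31).
Apr 26, 1961 → May 26, 1961: 30 days (April has 30).
May 26, 1961 → Jun 26, 1961: 31 days (May has 31).
Jun 26, 1961 → Jul 26, 1961: 30 days (June has 30).
Jul 26, 1961 → Aug 26, 1961: 31 days (July has 31).
Aug 26, 1961 → Sep 26, 1961: 31 days (August has 31).
Sep 26, 1961 → Oct 3, 1961: 7 days.
Total: 1468 days.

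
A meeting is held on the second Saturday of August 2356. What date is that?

August 1, 2356 is a Wednesday.
The first Saturday is therefore August 4 (3 days later).
The second Saturday is 4 + 1×7 = August 11.

August 11, 2356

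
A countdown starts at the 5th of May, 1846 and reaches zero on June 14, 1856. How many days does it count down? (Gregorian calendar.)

3693

May 5, 1846 → May 5, 1847: 365 days.
May 5, 1847 → May 5, 1848: 366 days (Feb 29, 1848 is in that span).
May 5, 1848 → May 5, 1849: 365 days.
May 5, 1849 → May 5, 1850: 365 days.
May 5, 1850 → May 5, 1851: 365 days.
May 5, 1851 → May 5, 1852: 366 days (Feb 29, 1852 is in that span).
May 5, 1852 → May 5, 1853: 365 days.
May 5, 1853 → May 5, 1854: 365 days.
May 5, 1854 → May 5, 1855: 365 days.
May 5, 1855 → May 5, 1856: 366 days (Feb 29, 1856 is in that span).
May 5, 1856 → Jun 5, 1856: 31 days (May has 31).
Jun 5, 1856 → Jun 14, 1856: 9 days.
Total: 3693 days.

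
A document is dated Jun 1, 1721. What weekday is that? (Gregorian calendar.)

Doomsday rule: the anchor day for the 1700s is Sunday. For year 21: 21÷12 = 1 r 9, and 9÷4 = 2, so 1+9+2 = 12.
Sunday + 12 ≡ Friday — that's 1721's doomsday.
In June the doomsday date is Jun 6.
Jun 1 is 5 days before Jun 6; 5 mod 7 = 5, so Friday − 5 = Sunday.

Sunday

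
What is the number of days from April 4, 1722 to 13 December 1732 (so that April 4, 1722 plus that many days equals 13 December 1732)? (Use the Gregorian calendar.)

3906

Apr 4, 1722 → Apr 4, 1723: 365 days.
Apr 4, 1723 → Apr 4, 1724: 366 days (Feb 29, 1724 is in that span).
Apr 4, 1724 → Apr 4, 1725: 365 days.
Apr 4, 1725 → Apr 4, 1726: 365 days.
Apr 4, 1726 → Apr 4, 1727: 365 days.
Apr 4, 1727 → Apr 4, 1728: 366 days (Feb 29, 1728 is in that span).
Apr 4, 1728 → Apr 4, 1729: 365 days.
Apr 4, 1729 → Apr 4, 1730: 365 days.
Apr 4, 1730 → Apr 4, 1731: 365 days.
Apr 4, 1731 → Apr 4, 1732: 366 days (Feb 29, 1732 is in that span).
Apr 4, 1732 → May 4, 1732: 30 days (April has 30).
May 4, 1732 → Jun 4, 1732: 31 days (May has 31).
Jun 4, 1732 → Jul 4, 1732: 30 days (June has 30).
Jul 4, 1732 → Aug 4, 1732: 31 days (July has 31).
Aug 4, 1732 → Sep 4, 1732: 31 days (August has 31).
Sep 4, 1732 → Oct 4, 1732: 30 days (September has 30).
Oct 4, 1732 → Nov 4, 1732: 31 days (October has 31).
Nov 4, 1732 → Dec 4, 1732: 30 days (November has 30).
Dec 4, 1732 → Dec 13, 1732: 9 days.
Total: 3906 days.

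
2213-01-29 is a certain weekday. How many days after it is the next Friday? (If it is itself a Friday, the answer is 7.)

7

Jan 29, 2213 is a Friday.
From Friday to the next Friday is 7 days.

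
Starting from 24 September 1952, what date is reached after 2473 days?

+365 (one year) → Sep 24, 1953 (2108 left).
+365 (one year) → Sep 24, 1954 (1743 left).
+365 (one year) → Sep 24, 1955 (1378 left).
+366 (one year; includes Feb 29, 1956) → Sep 24, 1956 (1012 left).
+365 (one year) → Sep 24, 1957 (647 left).
+365 (one year) → Sep 24, 1958 (282 left).
Sep has 30 days: +7 → Oct 1, 1958 (275 left).
Oct has 31 days: +31 → Nov 1, 1958 (244 left).
Nov has 30 days: +30 → Dec 1, 1958 (214 left).
Dec has 31 days: +31 → Jan 1, 1959 (183 left).
Jan has 31 days: +31 → Feb 1, 1959 (152 left).
Feb has 28 days: +28 → Mar 1, 1959 (124 left).
Mar has 31 days: +31 → Apr 1, 1959 (93 left).
Apr has 30 days: +30 → May 1, 1959 (63 left).
May has 31 days: +31 → Jun 1, 1959 (32 left).
Jun has 30 days: +30 → Jul 1, 1959 (2 left).
+2 → Jul 3, 1959.

July 3, 1959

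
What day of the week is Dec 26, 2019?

Doomsday rule: the anchor day for the 2000s is Tuesday. For year 19: 19÷12 = 1 r 7, and 7÷4 = 1, so 1+7+1 = 9.
Tuesday + 9 ≡ Thursday — that's 2019's doomsday.
In December the doomsday date is Dec 12.
Dec 26 is 14 days after Dec 12; 14 mod 7 = 0, so Thursday + 0 = Thursday.

Thursday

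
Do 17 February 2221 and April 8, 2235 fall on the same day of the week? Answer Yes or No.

From Feb 17, 2221 to Apr 8, 2235 is 5163 days.
5163 mod 7 = 4, so they are different weekdays.
(Feb 17, 2221 is a Saturday; Apr 8, 2235 is a Wednesday.)

No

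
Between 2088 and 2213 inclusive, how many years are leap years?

Multiples of 4 in [2088,2213]: 32.
Of those, multiples of 100: 2 (not leap unless ÷400).
Multiples of 400: 0.
Leap years = 32 − 2 + 0 = 30.

30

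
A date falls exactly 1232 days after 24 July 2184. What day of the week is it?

Jul 24, 2184 is a Saturday.
1232 mod 7 = 0, so 1232 days after a Saturday is Saturday + 0 = Saturday.

Saturday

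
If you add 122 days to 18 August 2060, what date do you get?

Aug has 31 days: +14 → Sep 1, 2060 (108 left).
Sep has 30 days: +30 → Oct 1, 2060 (78 left).
Oct has 31 days: +31 → Nov 1, 2060 (47 left).
Nov has 30 days: +30 → Dec 1, 2060 (17 left).
+17 → Dec 18, 2060.

December 18, 2060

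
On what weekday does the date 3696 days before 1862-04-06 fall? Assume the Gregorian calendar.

First find the weekday of Apr 6, 1862. Doomsday rule: the anchor day for the 1800s is Friday. For year 62: 62÷12 = 5 r 2, and 2÷4 = 0, so 5+2+0 = 7.
Friday + 7 ≡ Friday — that's 1862's doomsday.
In April the doomsday date is Apr 4.
Apr 6 is 2 days after Apr 4; 2 mod 7 = 2, so Friday + 2 = Sunday.
3696 mod 7 = 0, so 3696 days before a Sunday is Sunday − 0 = Sunday.

Sunday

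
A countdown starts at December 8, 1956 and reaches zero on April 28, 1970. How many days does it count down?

4889

Dec 8, 1956 → Dec 8, 1957: 365 days.
Dec 8, 1957 → Dec 8, 1958: 365 days.
Dec 8, 1958 → Dec 8, 1959: 365 days.
Dec 8, 1959 → Dec 8, 1960: 366 days (Feb 29, 1960 is in that span).
Dec 8, 1960 → Dec 8, 1961: 365 days.
Dec 8, 1961 → Dec 8, 1962: 365 days.
Dec 8, 1962 → Dec 8, 1963: 365 days.
Dec 8, 1963 → Dec 8, 1964: 366 days (Feb 29, 1964 is in that span).
Dec 8, 1964 → Dec 8, 1965: 365 days.
Dec 8, 1965 → Dec 8, 1966: 365 days.
Dec 8, 1966 → Dec 8, 1967: 365 days.
Dec 8, 1967 → Dec 8, 1968: 366 days (Feb 29, 1968 is in that span).
Dec 8, 1968 → Dec 8, 1969: 365 days.
Dec 8, 1969 → Jan 8, 1970: 31 days (December has 31).
Jan 8, 1970 → Feb 8, 1970: 31 days (January has 31).
Feb 8, 1970 → Mar 8, 1970: 28 days (February has 28).
Mar 8, 1970 → Apr 8, 1970: 31 days (March has 31).
Apr 8, 1970 → Apr 28, 1970: 20 days.
Total: 4889 days.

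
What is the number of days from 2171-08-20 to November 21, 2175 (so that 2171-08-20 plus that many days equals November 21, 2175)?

1554

Aug 20, 2171 → Aug 20, 2172: 366 days (Feb 29, 2172 is in that span).
Aug 20, 2172 → Aug 20, 2173: 365 days.
Aug 20, 2173 → Aug 20, 2174: 365 days.
Aug 20, 2174 → Aug 20, 2175: 365 days.
Aug 20, 2175 → Sep 20, 2175: 31 days (August has 31).
Sep 20, 2175 → Oct 20, 2175: 30 days (September has 30).
Oct 20, 2175 → Nov 20, 2175: 31 days (October has 31).
Nov 20, 2175 → Nov 21, 2175: 1 days.
Total: 1554 days.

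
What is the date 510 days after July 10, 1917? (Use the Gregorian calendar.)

December 2, 1918

+365 (one year) → Jul 10, 1918 (145 left).
Jul has 31 days: +22 → Aug 1, 1918 (123 left).
Aug has 31 days: +31 → Sep 1, 1918 (92 left).
Sep has 30 days: +30 → Oct 1, 1918 (62 left).
Oct has 31 days: +31 → Nov 1, 1918 (31 left).
Nov has 30 days: +30 → Dec 1, 1918 (1 left).
+1 → Dec 2, 1918.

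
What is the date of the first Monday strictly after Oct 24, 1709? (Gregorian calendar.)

October 28, 1709

Oct 24, 1709 is a Thursday.
From Thursday to the next Monday is 4 days.
Oct 24, 1709 + 4 = Oct 28, 1709.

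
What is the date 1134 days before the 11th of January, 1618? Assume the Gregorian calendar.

December 4, 1614

−365 (one year) → Jan 11, 1617 (769 left).
−366 (one year; includes Feb 29, 1616) → Jan 11, 1616 (403 left).
−365 (one year) → Jan 11, 1615 (38 left).
−11 → Dec 31, 1614 (end of Dec, 31 days; 27 left).
−27 → Dec 4, 1614.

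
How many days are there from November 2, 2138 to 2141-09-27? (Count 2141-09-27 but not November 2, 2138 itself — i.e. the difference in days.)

Nov 2, 2138 → Nov 2, 2139: 365 days.
Nov 2, 2139 → Nov 2, 2140: 366 days (Feb 29, 2140 is in that span).
Nov 2, 2140 → Dec 2, 2140: 30 days (November has 30).
Dec 2, 2140 → Jan 2, 2141: 31 days (December has 31).
Jan 2, 2141 → Feb 2, 2141: 31 days (January has 31).
Feb 2, 2141 → Mar 2, 2141: 28 days (February has 28).
Mar 2, 2141 → Apr 2, 2141: 31 days (March has 31).
Apr 2, 2141 → May 2, 2141: 30 days (April has 30).
May 2, 2141 → Jun 2, 2141: 31 days (May has 31).
Jun 2, 2141 → Jul 2, 2141: 30 days (June has 30).
Jul 2, 2141 → Aug 2, 2141: 31 days (July has 31).
Aug 2, 2141 → Sep 2, 2141: 31 days (August has 31).
Sep 2, 2141 → Sep 27, 2141: 25 days.
Total: 1060 days.

1060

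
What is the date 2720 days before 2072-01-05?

July 25, 2064

−365 (one year) → Jan 5, 2071 (2355 left).
−365 (one year) → Jan 5, 2070 (1990 left).
−365 (one year) → Jan 5, 2069 (1625 left).
−366 (one year; includes Feb 29, 2068) → Jan 5, 2068 (1259 left).
−365 (one year) → Jan 5, 2067 (894 left).
−365 (one year) → Jan 5, 2066 (529 left).
−365 (one year) → Jan 5, 2065 (164 left).
−5 → Dec 31, 2064 (end of Dec, 31 days; 159 left).
−31 → Nov 30, 2064 (end of Nov, 30 days; 128 left).
−30 → Oct 31, 2064 (end of Oct, 31 days; 98 left).
−31 → Sep 30, 2064 (end of Sep, 30 days; 67 left).
−30 → Aug 31, 2064 (end of Aug, 31 days; 37 left).
−31 → Jul 31, 2064 (end of Jul, 31 days; 6 left).
−6 → Jul 25, 2064.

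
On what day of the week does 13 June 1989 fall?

Tuesday

Doomsday rule: the anchor day for the 1900s is Wednesday. For year 89: 89÷12 = 7 r 5, and 5÷4 = 1, so 7+5+1 = 13.
Wednesday + 13 ≡ Tuesday — that's 1989's doomsday.
In June the doomsday date is Jun 6.
Jun 13 is 7 days after Jun 6; 7 mod 7 = 0, so Tuesday + 0 = Tuesday.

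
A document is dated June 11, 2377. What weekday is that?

Saturday

Doomsday rule: the anchor day for the 2300s is Wednesday. For year 77: 77÷12 = 6 r 5, and 5÷4 = 1, so 6+5+1 = 12.
Wednesday + 12 ≡ Monday — that's 2377's doomsday.
In June the doomsday date is Jun 6.
Jun 11 is 5 days after Jun 6; 5 mod 7 = 5, so Monday + 5 = Saturday.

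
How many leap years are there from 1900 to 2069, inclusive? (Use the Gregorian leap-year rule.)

Multiples of 4 in [1900,2069]: 43.
Of those, multiples of 100: 2 (not leap unless ÷400).
Multiples of 400: 1.
Leap years = 43 − 2 + 1 = 42.

42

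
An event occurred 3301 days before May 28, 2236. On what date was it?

−366 (one year; includes Feb 29, 2236) → May 28, 2235 (2935 left).
−365 (one year) → May 28, 2234 (2570 left).
−365 (one year) → May 28, 2233 (2205 left).
−365 (one year) → May 28, 2232 (1840 left).
−366 (one year; includes Feb 29, 2232) → May 28, 2231 (1474 left).
−365 (one year) → May 28, 2230 (1109 left).
−365 (one year) → May 28, 2229 (744 left).
−365 (one year) → May 28, 2228 (379 left).
−28 → Apr 30, 2228 (end of Apr, 30 days; 351 left).
−30 → Mar 31, 2228 (end of Mar, 31 days; 321 left).
−31 → Feb 29, 2228 (end of Feb, 29 days; 290 left).
−29 → Jan 31, 2228 (end of Jan, 31 days; 261 left).
−31 → Dec 31, 2227 (end of Dec, 31 days; 230 left).
−31 → Nov 30, 2227 (end of Nov, 30 days; 199 left).
−30 → Oct 31, 2227 (end of Oct, 31 days; 169 left).
−31 → Sep 30, 2227 (end of Sep, 30 days; 138 left).
−30 → Aug 31, 2227 (end of Aug, 31 days; 108 left).
−31 → Jul 31, 2227 (end of Jul, 31 days; 77 left).
−31 → Jun 30, 2227 (end of Jun, 30 days; 46 left).
−30 → May 31, 2227 (end of May, 31 days; 16 left).
−16 → May 15, 2227.

May 15, 2227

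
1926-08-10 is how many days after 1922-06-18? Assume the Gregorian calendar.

1514

Jun 18, 1922 → Jun 18, 1923: 365 days.
Jun 18, 1923 → Jun 18, 1924: 366 days (Feb 29, 1924 is in that span).
Jun 18, 1924 → Jun 18, 1925: 365 days.
Jun 18, 1925 → Jun 18, 1926: 365 days.
Jun 18, 1926 → Jul 18, 1926: 30 days (June has 30).
Jul 18, 1926 → Aug 10, 1926: 23 days.
Total: 1514 days.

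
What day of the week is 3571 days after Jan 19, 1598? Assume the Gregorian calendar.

Jan 19, 1598 is a Monday.
3571 mod 7 = 1, so 3571 days after a Monday is Monday + 1 = Tuesday.

Tuesday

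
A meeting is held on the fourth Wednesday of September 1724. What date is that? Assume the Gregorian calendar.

September 1, 1724 is a Friday.
The first Wednesday is therefore September 6 (5 days later).
The fourth Wednesday is 6 + 3×7 = September 27.

September 27, 1724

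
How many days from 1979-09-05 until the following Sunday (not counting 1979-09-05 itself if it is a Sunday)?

Sep 5, 1979 is a Wednesday.
From Wednesday to the next Sunday is 4 days.

4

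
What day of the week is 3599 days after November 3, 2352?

First find the weekday of Nov 3, 2352. Doomsday rule: the anchor day for the 2300s is Wednesday. For year 52: 52÷12 = 4 r 4, and 4÷4 = 1, so 4+4+1 = 9.
Wednesday + 9 ≡ Friday — that's 2352's doomsday.
In November the doomsday date is Nov 7.
Nov 3 is 4 days before Nov 7; 4 mod 7 = 4, so Friday − 4 = Monday.
3599 mod 7 = 1, so 3599 days after a Monday is Monday + 1 = Tuesday.

Tuesday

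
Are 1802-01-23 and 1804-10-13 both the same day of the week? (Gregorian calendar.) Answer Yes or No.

From Jan 23, 1802 to Oct 13, 1804 is 994 days.
994 mod 7 = 0, so they are the same weekday.
(Jan 23, 1802 is a Saturday; Oct 13, 1804 is a Saturday.)

Yes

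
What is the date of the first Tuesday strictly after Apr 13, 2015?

Apr 13, 2015 is a Monday.
From Monday to the next Tuesday is 1 day.
Apr 13, 2015 + 1 = Apr 14, 2015.

April 14, 2015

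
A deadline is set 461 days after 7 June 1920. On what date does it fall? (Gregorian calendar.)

September 11, 1921

+365 (one year) → Jun 7, 1921 (96 left).
Jun has 30 days: +24 → Jul 1, 1921 (72 left).
Jul has 31 days: +31 → Aug 1, 1921 (41 left).
Aug has 31 days: +31 → Sep 1, 1921 (10 left).
+10 → Sep 11, 1921.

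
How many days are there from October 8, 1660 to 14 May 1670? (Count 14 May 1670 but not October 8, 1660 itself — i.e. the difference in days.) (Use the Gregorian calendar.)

3505

Oct 8, 1660 → Oct 8, 1661: 365 days.
Oct 8, 1661 → Oct 8, 1662: 365 days.
Oct 8, 1662 → Oct 8, 1663: 365 days.
Oct 8, 1663 → Oct 8, 1664: 366 days (Feb 29, 1664 is in that span).
Oct 8, 1664 → Oct 8, 1665: 365 days.
Oct 8, 1665 → Oct 8, 1666: 365 days.
Oct 8, 1666 → Oct 8, 1667: 365 days.
Oct 8, 1667 → Oct 8, 1668: 366 days (Feb 29, 1668 is in that span).
Oct 8, 1668 → Oct 8, 1669: 365 days.
Oct 8, 1669 → Nov 8, 1669: 31 days (October has 31).
Nov 8, 1669 → Dec 8, 1669: 30 days (November has 30).
Dec 8, 1669 → Jan 8, 1670: 31 days (December has 31).
Jan 8, 1670 → Feb 8, 1670: 31 days (January has 31).
Feb 8, 1670 → Mar 8, 1670: 28 days (February has 28).
Mar 8, 1670 → Apr 8, 1670: 31 days (March has 31).
Apr 8, 1670 → May 8, 1670: 30 days (April has 30).
May 8, 1670 → May 14, 1670: 6 days.
Total: 3505 days.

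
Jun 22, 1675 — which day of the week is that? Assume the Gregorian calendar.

Saturday

Doomsday rule: the anchor day for the 1600s is Tuesday. For year 75: 75÷12 = 6 r 3, and 3÷4 = 0, so 6+3+0 = 9.
Tuesday + 9 ≡ Thursday — that's 1675's doomsday.
In June the doomsday date is Jun 6.
Jun 22 is 16 days after Jun 6; 16 mod 7 = 2, so Thursday + 2 = Saturday.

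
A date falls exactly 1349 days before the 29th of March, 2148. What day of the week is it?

Sunday

Mar 29, 2148 is a Friday.
1349 mod 7 = 5, so 1349 days before a Friday is Friday − 5 = Sunday.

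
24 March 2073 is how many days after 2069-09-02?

1299

Sep 2, 2069 → Sep 2, 2070: 365 days.
Sep 2, 2070 → Sep 2, 2071: 365 days.
Sep 2, 2071 → Sep 2, 2072: 366 days (Feb 29, 2072 is in that span).
Sep 2, 2072 → Oct 2, 2072: 30 days (September has 30).
Oct 2, 2072 → Nov 2, 2072: 31 days (October has 31).
Nov 2, 2072 → Dec 2, 2072: 30 days (November has 30).
Dec 2, 2072 → Jan 2, 2073: 31 days (December has 31).
Jan 2, 2073 → Feb 2, 2073: 31 days (January has 31).
Feb 2, 2073 → Mar 2, 2073: 28 days (February has 28).
Mar 2, 2073 → Mar 24, 2073: 22 days.
Total: 1299 days.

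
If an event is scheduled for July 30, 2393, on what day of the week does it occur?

Doomsday rule: the anchor day for the 2300s is Wednesday. For year 93: 93÷12 = 7 r 9, and 9÷4 = 2, so 7+9+2 = 18.
Wednesday + 18 ≡ Sunday — that's 2393's doomsday.
In July the doomsday date is Jul 11.
Jul 30 is 19 days after Jul 11; 19 mod 7 = 5, so Sunday + 5 = Friday.

Friday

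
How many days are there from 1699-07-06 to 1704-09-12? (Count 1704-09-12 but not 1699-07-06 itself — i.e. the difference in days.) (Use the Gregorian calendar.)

Jul 6, 1699 → Jul 6, 1700: 365 days.
Jul 6, 1700 → Jul 6, 1701: 365 days.
Jul 6, 1701 → Jul 6, 1702: 365 days.
Jul 6, 1702 → Jul 6, 1703: 365 days.
Jul 6, 1703 → Jul 6, 1704: 366 days (Feb 29, 1704 is in that span).
Jul 6, 1704 → Aug 6, 1704: 31 days (July has 31).
Aug 6, 1704 → Sep 6, 1704: 31 days (August has 31).
Sep 6, 1704 → Sep 12, 1704: 6 days.
Total: 1894 days.

1894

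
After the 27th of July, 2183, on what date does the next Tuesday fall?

July 29, 2183

Jul 27, 2183 is a Sunday.
From Sunday to the next Tuesday is 2 days.
Jul 27, 2183 + 2 = Jul 29, 2183.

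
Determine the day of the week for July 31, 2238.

Tuesday

Doomsday rule: the anchor day for the 2200s is Friday. For year 38: 38÷12 = 3 r 2, and 2÷4 = 0, so 3+2+0 = 5.
Friday + 5 ≡ Wednesday — that's 2238's doomsday.
In July the doomsday date is Jul 11.
Jul 31 is 20 days after Jul 11; 20 mod 7 = 6, so Wednesday + 6 = Tuesday.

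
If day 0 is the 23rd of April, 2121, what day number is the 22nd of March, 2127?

Apr 23, 2121 → Apr 23, 2122: 365 days.
Apr 23, 2122 → Apr 23, 2123: 365 days.
Apr 23, 2123 → Apr 23, 2124: 366 days (Feb 29, 2124 is in that span).
Apr 23, 2124 → Apr 23, 2125: 365 days.
Apr 23, 2125 → Apr 23, 2126: 365 days.
Apr 23, 2126 → May 23, 2126: 30 days (April has 30).
May 23, 2126 → Jun 23, 2126: 31 days (May has 31).
Jun 23, 2126 → Jul 23, 2126: 30 days (June has 30).
Jul 23, 2126 → Aug 23, 2126: 31 days (July has 31).
Aug 23, 2126 → Sep 23, 2126: 31 days (August has 31).
Sep 23, 2126 → Oct 23, 2126: 30 days (September has 30).
Oct 23, 2126 → Nov 23, 2126: 31 days (October has 31).
Nov 23, 2126 → Dec 23, 2126: 30 days (November has 30).
Dec 23, 2126 → Jan 23, 2127: 31 days (December has 31).
Jan 23, 2127 → Feb 23, 2127: 31 days (January has 31).
Feb 23, 2127 → Mar 22, 2127: 27 days.
Total: 2159 days.

2159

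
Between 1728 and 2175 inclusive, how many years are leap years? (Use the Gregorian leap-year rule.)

109

Multiples of 4 in [1728,2175]: 112.
Of those, multiples of 100: 4 (not leap unless ÷400).
Multiples of 400: 1.
Leap years = 112 − 4 + 1 = 109.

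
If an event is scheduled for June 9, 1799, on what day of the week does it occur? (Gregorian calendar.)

Sunday

Doomsday rule: the anchor day for the 1700s is Sunday. For year 99: 99÷12 = 8 r 3, and 3÷4 = 0, so 8+3+0 = 11.
Sunday + 11 ≡ Thursday — that's 1799's doomsday.
In June the doomsday date is Jun 6.
Jun 9 is 3 days after Jun 6; 3 mod 7 = 3, so Thursday + 3 = Sunday.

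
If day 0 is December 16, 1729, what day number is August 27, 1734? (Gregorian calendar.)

Dec 16, 1729 → Dec 16, 1730: 365 days.
Dec 16, 1730 → Dec 16, 1731: 365 days.
Dec 16, 1731 → Dec 16, 1732: 366 days (Feb 29, 1732 is in that span).
Dec 16, 1732 → Dec 16, 1733: 365 days.
Dec 16, 1733 → Jan 16, 1734: 31 days (December has 31).
Jan 16, 1734 → Feb 16, 1734: 31 days (January has 31).
Feb 16, 1734 → Mar 16, 1734: 28 days (February has 28).
Mar 16, 1734 → Apr 16, 1734: 31 days (March has 31).
Apr 16, 1734 → May 16, 1734: 30 days (April has 30).
May 16, 1734 → Jun 16, 1734: 31 days (May has 31).
Jun 16, 1734 → Jul 16, 1734: 30 days (June has 30).
Jul 16, 1734 → Aug 16, 1734: 31 days (July has 31).
Aug 16, 1734 → Aug 27, 1734: 11 days.
Total: 1715 days.

1715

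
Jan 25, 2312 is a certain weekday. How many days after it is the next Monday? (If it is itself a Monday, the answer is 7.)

Jan 25, 2312 is a Thursday.
From Thursday to the next Monday is 4 days.

4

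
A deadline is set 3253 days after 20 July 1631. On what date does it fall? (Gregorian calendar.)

June 15, 1640

+366 (one year; includes Feb 29, 1632) → Jul 20, 1632 (2887 left).
+365 (one year) → Jul 20, 1633 (2522 left).
+365 (one year) → Jul 20, 1634 (2157 left).
+365 (one year) → Jul 20, 1635 (1792 left).
+366 (one year; includes Feb 29, 1636) → Jul 20, 1636 (1426 left).
+365 (one year) → Jul 20, 1637 (1061 left).
+365 (one year) → Jul 20, 1638 (696 left).
+365 (one year) → Jul 20, 1639 (331 left).
Jul has 31 days: +12 → Aug 1, 1639 (319 left).
Aug has 31 days: +31 → Sep 1, 1639 (288 left).
Sep has 30 days: +30 → Oct 1, 1639 (258 left).
Oct has 31 days: +31 → Nov 1, 1639 (227 left).
Nov has 30 days: +30 → Dec 1, 1639 (197 left).
Dec has 31 days: +31 → Jan 1, 1640 (166 left).
Jan has 31 days: +31 → Feb 1, 1640 (135 left).
Feb has 29 days: +29 → Mar 1, 1640 (106 left).
Mar has 31 days: +31 → Apr 1, 1640 (75 left).
Apr has 30 days: +30 → May 1, 1640 (45 left).
May has 31 days: +31 → Jun 1, 1640 (14 left).
+14 → Jun 15, 1640.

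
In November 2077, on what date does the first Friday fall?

November 1, 2077 is a Monday.
The first Friday is therefore November 5 (4 days later).

November 5, 2077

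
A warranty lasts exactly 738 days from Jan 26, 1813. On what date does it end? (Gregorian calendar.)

+365 (one year) → Jan 26, 1814 (373 left).
Jan has 31 days: +6 → Feb 1, 1814 (367 left).
Feb has 28 days: +28 → Mar 1, 1814 (339 left).
Mar has 31 days: +31 → Apr 1, 1814 (308 left).
Apr has 30 days: +30 → May 1, 1814 (278 left).
May has 31 days: +31 → Jun 1, 1814 (247 left).
Jun has 30 days: +30 → Jul 1, 1814 (217 left).
Jul has 31 days: +31 → Aug 1, 1814 (186 left).
Aug has 31 days: +31 → Sep 1, 1814 (155 left).
Sep has 30 days: +30 → Oct 1, 1814 (125 left).
Oct has 31 days: +31 → Nov 1, 1814 (94 left).
Nov has 30 days: +30 → Dec 1, 1814 (64 left).
Dec has 31 days: +31 → Jan 1, 1815 (33 left).
Jan has 31 days: +31 → Feb 1, 1815 (2 left).
+2 → Feb 3, 1815.

February 3, 1815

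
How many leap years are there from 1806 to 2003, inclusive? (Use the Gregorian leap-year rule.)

48

Multiples of 4 in [1806,2003]: 49.
Of those, multiples of 100: 2 (not leap unless ÷400).
Multiples of 400: 1.
Leap years = 49 − 2 + 1 = 48.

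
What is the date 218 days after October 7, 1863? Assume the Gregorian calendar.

May 12, 1864

Oct has 31 days: +25 → Nov 1, 1863 (193 left).
Nov has 30 days: +30 → Dec 1, 1863 (163 left).
Dec has 31 days: +31 → Jan 1, 1864 (132 left).
Jan has 31 days: +31 → Feb 1, 1864 (101 left).
Feb has 29 days: +29 → Mar 1, 1864 (72 left).
Mar has 31 days: +31 → Apr 1, 1864 (41 left).
Apr has 30 days: +30 → May 1, 1864 (11 left).
+11 → May 12, 1864.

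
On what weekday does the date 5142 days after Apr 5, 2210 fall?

First find the weekday of Apr 5, 2210. Doomsday rule: the anchor day for the 2200s is Friday. For year 10: 10÷12 = 0 r 10, and 10÷4 = 2, so 0+10+2 = 12.
Friday + 12 ≡ Wednesday — that's 2210's doomsday.
In April the doomsday date is Apr 4.
Apr 5 is 1 day after Apr 4; 1 mod 7 = 1, so Wednesday + 1 = Thursday.
5142 mod 7 = 4, so 5142 days after a Thursday is Thursday + 4 = Monday.

Monday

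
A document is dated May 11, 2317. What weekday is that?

Doomsday rule: the anchor day for the 2300s is Wednesday. For year 17: 17÷12 = 1 r 5, and 5÷4 = 1, so 1+5+1 = 7.
Wednesday + 7 ≡ Wednesday — that's 2317's doomsday.
In May the doomsday date is May 9.
May 11 is 2 days after May 9; 2 mod 7 = 2, so Wednesday + 2 = Friday.

Friday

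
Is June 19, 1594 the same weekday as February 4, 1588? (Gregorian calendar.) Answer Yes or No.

No

From Feb 4, 1588 to Jun 19, 1594 is 2327 days.
2327 mod 7 = 3, so they are different weekdays.
(Feb 4, 1588 is a Thursday; Jun 19, 1594 is a Sunday.)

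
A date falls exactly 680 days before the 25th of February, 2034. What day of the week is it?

Friday

First find the weekday of Feb 25, 2034. Doomsday rule: the anchor day for the 2000s is Tuesday. For year 34: 34÷12 = 2 r 10, and 10÷4 = 2, so 2+10+2 = 14.
Tuesday + 14 ≡ Tuesday — that's 2034's doomsday.
In February the doomsday date is Feb 28 (2034 is not a leap year).
Feb 25 is 3 days before Feb 28; 3 mod 7 = 3, so Tuesday − 3 = Saturday.
680 mod 7 = 1, so 680 days before a Saturday is Saturday − 1 = Friday.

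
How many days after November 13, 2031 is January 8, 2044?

4439

Nov 13, 2031 → Nov 13, 2032: 366 days (Feb 29, 2032 is in that span).
Nov 13, 2032 → Nov 13, 2033: 365 days.
Nov 13, 2033 → Nov 13, 2034: 365 days.
Nov 13, 2034 → Nov 13, 2035: 365 days.
Nov 13, 2035 → Nov 13, 2036: 366 days (Feb 29, 2036 is in that span).
Nov 13, 2036 → Nov 13, 2037: 365 days.
Nov 13, 2037 → Nov 13, 2038: 365 days.
Nov 13, 2038 → Nov 13, 2039: 365 days.
Nov 13, 2039 → Nov 13, 2040: 366 days (Feb 29, 2040 is in that span).
Nov 13, 2040 → Nov 13, 2041: 365 days.
Nov 13, 2041 → Nov 13, 2042: 365 days.
Nov 13, 2042 → Nov 13, 2043: 365 days.
Nov 13, 2043 → Dec 13, 2043: 30 days (November has 30).
Dec 13, 2043 → Jan 8, 2044: 26 days.
Total: 4439 days.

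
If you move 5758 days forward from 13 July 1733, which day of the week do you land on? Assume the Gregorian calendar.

Jul 13, 1733 is a Monday.
5758 mod 7 = 4, so 5758 days after a Monday is Monday + 4 = Friday.

Friday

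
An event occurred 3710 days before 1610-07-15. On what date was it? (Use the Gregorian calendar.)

May 18, 1600

−365 (one year) → Jul 15, 1609 (3345 left).
−365 (one year) → Jul 15, 1608 (2980 left).
−366 (one year; includes Feb 29, 1608) → Jul 15, 1607 (2614 left).
−365 (one year) → Jul 15, 1606 (2249 left).
−365 (one year) → Jul 15, 1605 (1884 left).
−365 (one year) → Jul 15, 1604 (1519 left).
−366 (one year; includes Feb 29, 1604) → Jul 15, 1603 (1153 left).
−365 (one year) → Jul 15, 1602 (788 left).
−365 (one year) → Jul 15, 1601 (423 left).
−365 (one year) → Jul 15, 1600 (58 left).
−15 → Jun 30, 1600 (end of Jun, 30 days; 43 left).
−30 → May 31, 1600 (end of May, 31 days; 13 left).
−13 → May 18, 1600.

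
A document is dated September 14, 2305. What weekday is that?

Doomsday rule: the anchor day for the 2300s is Wednesday. For year 05: 5÷12 = 0 r 5, and 5÷4 = 1, so 0+5+1 = 6.
Wednesday + 6 ≡ Tuesday — that's 2305's doomsday.
In September the doomsday date is Sep 5.
Sep 14 is 9 days after Sep 5; 9 mod 7 = 2, so Tuesday + 2 = Thursday.

Thursday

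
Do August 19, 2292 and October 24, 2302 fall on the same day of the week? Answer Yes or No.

Yes

From Aug 19, 2292 to Oct 24, 2302 is 3717 days.
3717 mod 7 = 0, so they are the same weekday.
(Aug 19, 2292 is a Friday; Oct 24, 2302 is a Friday.)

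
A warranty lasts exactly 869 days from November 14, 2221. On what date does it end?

+365 (one year) → Nov 14, 2222 (504 left).
+365 (one year) → Nov 14, 2223 (139 left).
Nov has 30 days: +17 → Dec 1, 2223 (122 left).
Dec has 31 days: +31 → Jan 1, 2224 (91 left).
Jan has 31 days: +31 → Feb 1, 2224 (60 left).
Feb has 29 days: +29 → Mar 1, 2224 (31 left).
Mar has 31 days: +31 → Apr 1, 2224 (0 left).

April 1, 2224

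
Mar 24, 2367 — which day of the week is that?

Friday

Doomsday rule: the anchor day for the 2300s is Wednesday. For year 67: 67÷12 = 5 r 7, and 7÷4 = 1, so 5+7+1 = 13.
Wednesday + 13 ≡ Tuesday — that's 2367's doomsday.
In March the doomsday date is Mar 14.
Mar 24 is 10 days after Mar 14; 10 mod 7 = 3, so Tuesday + 3 = Friday.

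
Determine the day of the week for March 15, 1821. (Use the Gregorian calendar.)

Thursday

Doomsday rule: the anchor day for the 1800s is Friday. For year 21: 21÷12 = 1 r 9, and 9÷4 = 2, so 1+9+2 = 12.
Friday + 12 ≡ Wednesday — that's 1821's doomsday.
In March the doomsday date is Mar 14.
Mar 15 is 1 day after Mar 14; 1 mod 7 = 1, so Wednesday + 1 = Thursday.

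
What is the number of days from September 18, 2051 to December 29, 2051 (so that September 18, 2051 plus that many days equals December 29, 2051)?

102

Sep 18, 2051 → Oct 18, 2051: 30 days (September has 30).
Oct 18, 2051 → Nov 18, 2051: 31 days (October has 31).
Nov 18, 2051 → Dec 18, 2051: 30 days (November has 30).
Dec 18, 2051 → Dec 29, 2051: 11 days.
Total: 102 days.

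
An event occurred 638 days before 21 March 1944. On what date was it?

−366 (one year; includes Feb 29, 1944) → Mar 21, 1943 (272 left).
−21 → Feb 28, 1943 (end of Feb, 28 days; 251 left).
−28 → Jan 31, 1943 (end of Jan, 31 days; 223 left).
−31 → Dec 31, 1942 (end of Dec, 31 days; 192 left).
−31 → Nov 30, 1942 (end of Nov, 30 days; 161 left).
−30 → Oct 31, 1942 (end of Oct, 31 days; 131 left).
−31 → Sep 30, 1942 (end of Sep, 30 days; 100 left).
−30 → Aug 31, 1942 (end of Aug, 31 days; 70 left).
−31 → Jul 31, 1942 (end of Jul, 31 days; 39 left).
−31 → Jun 30, 1942 (end of Jun, 30 days; 8 left).
−8 → Jun 22, 1942.

June 22, 1942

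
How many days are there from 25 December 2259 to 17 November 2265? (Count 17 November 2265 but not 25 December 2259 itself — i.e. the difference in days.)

2154

Dec 25, 2259 → Dec 25, 2260: 366 days (Feb 29, 2260 is in that span).
Dec 25, 2260 → Dec 25, 2261: 365 days.
Dec 25, 2261 → Dec 25, 2262: 365 days.
Dec 25, 2262 → Dec 25, 2263: 365 days.
Dec 25, 2263 → Dec 25, 2264: 366 days (Feb 29, 2264 is in that span).
Dec 25, 2264 → Jan 25, 2265: 31 days (December has 31).
Jan 25, 2265 → Feb 25, 2265: 31 days (January has 31).
Feb 25, 2265 → Mar 25, 2265: 28 days (February has 28).
Mar 25, 2265 → Apr 25, 2265: 31 days (March has 31).
Apr 25, 2265 → May 25, 2265: 30 days (April has 30).
May 25, 2265 → Jun 25, 2265: 31 days (May has 31).
Jun 25, 2265 → Jul 25, 2265: 30 days (June has 30).
Jul 25, 2265 → Aug 25, 2265: 31 days (July has 31).
Aug 25, 2265 → Sep 25, 2265: 31 days (August has 31).
Sep 25, 2265 → Oct 25, 2265: 30 days (September has 30).
Oct 25, 2265 → Nov 17, 2265: 23 days.
Total: 2154 days.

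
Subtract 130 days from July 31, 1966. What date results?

March 23, 1966

−31 → Jun 30, 1966 (end of Jun, 30 days; 99 left).
−30 → May 31, 1966 (end of May, 31 days; 69 left).
−31 → Apr 30, 1966 (end of Apr, 30 days; 38 left).
−30 → Mar 31, 1966 (end of Mar, 31 days; 8 left).
−8 → Mar 23, 1966.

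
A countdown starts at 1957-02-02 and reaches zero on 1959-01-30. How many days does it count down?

727

Feb 2, 1957 → Feb 2, 1958: 365 days.
Feb 2, 1958 → Mar 2, 1958: 28 days (February has 28).
Mar 2, 1958 → Apr 2, 1958: 31 days (March has 31).
Apr 2, 1958 → May 2, 1958: 30 days (April has 30).
May 2, 1958 → Jun 2, 1958: 31 days (May has 31).
Jun 2, 1958 → Jul 2, 1958: 30 days (June has 30).
Jul 2, 1958 → Aug 2, 1958: 31 days (July has 31).
Aug 2, 1958 → Sep 2, 1958: 31 days (August has 31).
Sep 2, 1958 → Oct 2, 1958: 30 days (September has 30).
Oct 2, 1958 → Nov 2, 1958: 31 days (October has 31).
Nov 2, 1958 → Dec 2, 1958: 30 days (November has 30).
Dec 2, 1958 → Jan 2, 1959: 31 days (December has 31).
Jan 2, 1959 → Jan 30, 1959: 28 days.
Total: 727 days.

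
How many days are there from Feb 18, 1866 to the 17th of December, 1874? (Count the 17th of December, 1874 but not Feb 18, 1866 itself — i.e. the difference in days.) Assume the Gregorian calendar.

3224

Feb 18, 1866 → Feb 18, 1867: 365 days.
Feb 18, 1867 → Feb 18, 1868: 365 days.
Feb 18, 1868 → Feb 18, 1869: 366 days (Feb 29, 1868 is in that span).
Feb 18, 1869 → Feb 18, 1870: 365 days.
Feb 18, 1870 → Feb 18, 1871: 365 days.
Feb 18, 1871 → Feb 18, 1872: 365 days.
Feb 18, 1872 → Feb 18, 1873: 366 days (Feb 29, 1872 is in that span).
Feb 18, 1873 → Feb 18, 1874: 365 days.
Feb 18, 1874 → Mar 18, 1874: 28 days (February has 28).
Mar 18, 1874 → Apr 18, 1874: 31 days (March has 31).
Apr 18, 1874 → May 18, 1874: 30 days (April has 30).
May 18, 1874 → Jun 18, 1874: 31 days (May has 31).
Jun 18, 1874 → Jul 18, 1874: 30 days (June has 30).
Jul 18, 1874 → Aug 18, 1874: 31 days (July has 31).
Aug 18, 1874 → Sep 18, 1874: 31 days (August has 31).
Sep 18, 1874 → Oct 18, 1874: 30 days (September has 30).
Oct 18, 1874 → Nov 18, 1874: 31 days (October has 31).
Nov 18, 1874 → Dec 17, 1874: 29 days.
Total: 3224 days.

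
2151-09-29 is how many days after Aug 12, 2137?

Aug 12, 2137 → Aug 12, 2138: 365 days.
Aug 12, 2138 → Aug 12, 2139: 365 days.
Aug 12, 2139 → Aug 12, 2140: 366 days (Feb 29, 2140 is in that span).
Aug 12, 2140 → Aug 12, 2141: 365 days.
Aug 12, 2141 → Aug 12, 2142: 365 days.
Aug 12, 2142 → Aug 12, 2143: 365 days.
Aug 12, 2143 → Aug 12, 2144: 366 days (Feb 29, 2144 is in that span).
Aug 12, 2144 → Aug 12, 2145: 365 days.
Aug 12, 2145 → Aug 12, 2146: 365 days.
Aug 12, 2146 → Aug 12, 2147: 365 days.
Aug 12, 2147 → Aug 12, 2148: 366 days (Feb 29, 2148 is in that span).
Aug 12, 2148 → Aug 12, 2149: 365 days.
Aug 12, 2149 → Aug 12, 2150: 365 days.
Aug 12, 2150 → Aug 12, 2151: 365 days.
Aug 12, 2151 → Sep 12, 2151: 31 days (August has 31).
Sep 12, 2151 → Sep 29, 2151: 17 days.
Total: 5161 days.

5161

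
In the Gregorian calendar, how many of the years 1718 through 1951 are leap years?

Multiples of 4 in [1718,1951]: 58.
Of those, multiples of 100: 2 (not leap unless ÷400).
Multiples of 400: 0.
Leap years = 58 − 2 + 0 = 56.

56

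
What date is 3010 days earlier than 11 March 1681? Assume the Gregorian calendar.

December 13, 1672

−365 (one year) → Mar 11, 1680 (2645 left).
−366 (one year; includes Feb 29, 1680) → Mar 11, 1679 (2279 left).
−365 (one year) → Mar 11, 1678 (1914 left).
−365 (one year) → Mar 11, 1677 (1549 left).
−365 (one year) → Mar 11, 1676 (1184 left).
−366 (one year; includes Feb 29, 1676) → Mar 11, 1675 (818 left).
−365 (one year) → Mar 11, 1674 (453 left).
−365 (one year) → Mar 11, 1673 (88 left).
−11 → Feb 28, 1673 (end of Feb, 28 days; 77 left).
−28 → Jan 31, 1673 (end of Jan, 31 days; 49 left).
−31 → Dec 31, 1672 (end of Dec, 31 days; 18 left).
−18 → Dec 13, 1672.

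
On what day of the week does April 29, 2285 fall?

Doomsday rule: the anchor day for the 2200s is Friday. For year 85: 85÷12 = 7 r 1, and 1÷4 = 0, so 7+1+0 = 8.
Friday + 8 ≡ Saturday — that's 2285's doomsday.
In April the doomsday date is Apr 4.
Apr 29 is 25 days after Apr 4; 25 mod 7 = 4, so Saturday + 4 = Wednesday.

Wednesday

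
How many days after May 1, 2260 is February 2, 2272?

4294

May 1, 2260 → May 1, 2261: 365 days.
May 1, 2261 → May 1, 2262: 365 days.
May 1, 2262 → May 1, 2263: 365 days.
May 1, 2263 → May 1, 2264: 366 days (Feb 29, 2264 is in that span).
May 1, 2264 → May 1, 2265: 365 days.
May 1, 2265 → May 1, 2266: 365 days.
May 1, 2266 → May 1, 2267: 365 days.
May 1, 2267 → May 1, 2268: 366 days (Feb 29, 2268 is in that span).
May 1, 2268 → May 1, 2269: 365 days.
May 1, 2269 → May 1, 2270: 365 days.
May 1, 2270 → May 1, 2271: 365 days.
May 1, 2271 → Jun 1, 2271: 31 days (May has 31).
Jun 1, 2271 → Jul 1, 2271: 30 days (June has 30).
Jul 1, 2271 → Aug 1, 2271: 31 days (July has 31).
Aug 1, 2271 → Sep 1, 2271: 31 days (August has 31).
Sep 1, 2271 → Oct 1, 2271: 30 days (September has 30).
Oct 1, 2271 → Nov 1, 2271: 31 days (October has 31).
Nov 1, 2271 → Dec 1, 2271: 30 days (November has 30).
Dec 1, 2271 → Jan 1, 2272: 31 days (December has 31).
Jan 1, 2272 → Feb 1, 2272: 31 days (January has 31).
Feb 1, 2272 → Feb 2, 2272: 1 days.
Total: 4294 days.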